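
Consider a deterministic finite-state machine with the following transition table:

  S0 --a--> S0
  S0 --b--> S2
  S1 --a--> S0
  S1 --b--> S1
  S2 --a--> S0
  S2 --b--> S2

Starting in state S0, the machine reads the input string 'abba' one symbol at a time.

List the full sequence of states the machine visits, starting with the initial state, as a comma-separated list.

Start: S0
  read 'a': S0 --a--> S0
  read 'b': S0 --b--> S2
  read 'b': S2 --b--> S2
  read 'a': S2 --a--> S0

Answer: S0, S0, S2, S2, S0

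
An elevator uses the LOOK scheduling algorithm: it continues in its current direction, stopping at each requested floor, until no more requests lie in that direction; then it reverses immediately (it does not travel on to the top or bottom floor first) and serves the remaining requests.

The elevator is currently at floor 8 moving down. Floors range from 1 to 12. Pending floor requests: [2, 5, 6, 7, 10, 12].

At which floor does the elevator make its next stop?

Answer: 7

Derivation:
Current floor: 8, direction: down
Requests above: [10, 12]
Requests below: [2, 5, 6, 7]
Moving down and requests lie below → nearest below is max([2, 5, 6, 7]) = 7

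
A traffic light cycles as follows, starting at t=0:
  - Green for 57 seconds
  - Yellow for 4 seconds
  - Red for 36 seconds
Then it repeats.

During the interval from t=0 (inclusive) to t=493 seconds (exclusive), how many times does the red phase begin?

Answer: 5

Derivation:
Cycle = 57+4+36 = 97s
red phase starts at t = k*97 + 61 for k=0,1,2,...
Need k*97+61 < 493 → k < 4.454
k ∈ {0, ..., 4} → 5 starts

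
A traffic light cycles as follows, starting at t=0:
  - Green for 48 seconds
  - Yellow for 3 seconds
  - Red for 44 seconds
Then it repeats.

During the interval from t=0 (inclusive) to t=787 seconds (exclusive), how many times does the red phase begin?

Answer: 8

Derivation:
Cycle = 48+3+44 = 95s
red phase starts at t = k*95 + 51 for k=0,1,2,...
Need k*95+51 < 787 → k < 7.747
k ∈ {0, ..., 7} → 8 starts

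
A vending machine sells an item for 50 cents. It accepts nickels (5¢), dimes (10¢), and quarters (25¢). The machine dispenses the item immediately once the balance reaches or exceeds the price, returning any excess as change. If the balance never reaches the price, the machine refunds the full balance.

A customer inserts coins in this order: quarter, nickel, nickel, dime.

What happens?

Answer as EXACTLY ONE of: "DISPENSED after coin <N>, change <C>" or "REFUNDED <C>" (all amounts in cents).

Answer: REFUNDED 45

Derivation:
Price: 50¢
Coin 1 (quarter, 25¢): balance = 25¢
Coin 2 (nickel, 5¢): balance = 30¢
Coin 3 (nickel, 5¢): balance = 35¢
Coin 4 (dime, 10¢): balance = 45¢
All coins inserted, balance 45¢ < price 50¢ → REFUND 45¢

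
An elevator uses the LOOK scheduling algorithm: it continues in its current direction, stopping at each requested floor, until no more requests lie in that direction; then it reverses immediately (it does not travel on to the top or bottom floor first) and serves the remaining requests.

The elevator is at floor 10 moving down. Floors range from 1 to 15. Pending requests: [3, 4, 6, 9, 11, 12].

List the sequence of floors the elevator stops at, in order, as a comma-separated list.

Answer: 9, 6, 4, 3, 11, 12

Derivation:
Current: 10, moving DOWN
Serve below first (descending): [9, 6, 4, 3]
Then reverse, serve above (ascending): [11, 12]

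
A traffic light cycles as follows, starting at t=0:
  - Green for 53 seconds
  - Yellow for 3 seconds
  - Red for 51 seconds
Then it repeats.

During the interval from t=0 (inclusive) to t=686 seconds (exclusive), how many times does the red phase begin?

Answer: 6

Derivation:
Cycle = 53+3+51 = 107s
red phase starts at t = k*107 + 56 for k=0,1,2,...
Need k*107+56 < 686 → k < 5.888
k ∈ {0, ..., 5} → 6 starts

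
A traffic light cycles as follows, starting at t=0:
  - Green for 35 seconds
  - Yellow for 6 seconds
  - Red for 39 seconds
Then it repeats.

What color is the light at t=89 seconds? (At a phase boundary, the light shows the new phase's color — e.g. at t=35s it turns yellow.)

Answer: green

Derivation:
Cycle length = 35 + 6 + 39 = 80s
t = 89, phase_t = 89 mod 80 = 9
9 < 35 (green end) → GREEN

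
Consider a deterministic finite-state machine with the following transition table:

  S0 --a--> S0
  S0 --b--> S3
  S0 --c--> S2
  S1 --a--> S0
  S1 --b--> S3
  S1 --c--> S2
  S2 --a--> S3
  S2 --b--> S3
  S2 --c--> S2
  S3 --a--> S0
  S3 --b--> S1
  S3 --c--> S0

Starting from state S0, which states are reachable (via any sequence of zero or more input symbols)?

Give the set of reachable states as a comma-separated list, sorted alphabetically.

BFS from S0:
  visit S0: S0--a-->S0 (seen), S0--b-->S3 (new), S0--c-->S2 (new)
  visit S3: S3--a-->S0 (seen), S3--b-->S1 (new), S3--c-->S0 (seen)
  visit S2: S2--a-->S3 (seen), S2--b-->S3 (seen), S2--c-->S2 (seen)
  visit S1: S1--a-->S0 (seen), S1--b-->S3 (seen), S1--c-->S2 (seen)

Answer: S0, S1, S2, S3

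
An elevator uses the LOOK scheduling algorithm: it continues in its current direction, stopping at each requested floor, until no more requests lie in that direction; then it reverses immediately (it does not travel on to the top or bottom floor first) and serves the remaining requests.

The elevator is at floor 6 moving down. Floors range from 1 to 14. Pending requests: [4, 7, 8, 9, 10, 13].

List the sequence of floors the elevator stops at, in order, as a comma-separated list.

Answer: 4, 7, 8, 9, 10, 13

Derivation:
Current: 6, moving DOWN
Serve below first (descending): [4]
Then reverse, serve above (ascending): [7, 8, 9, 10, 13]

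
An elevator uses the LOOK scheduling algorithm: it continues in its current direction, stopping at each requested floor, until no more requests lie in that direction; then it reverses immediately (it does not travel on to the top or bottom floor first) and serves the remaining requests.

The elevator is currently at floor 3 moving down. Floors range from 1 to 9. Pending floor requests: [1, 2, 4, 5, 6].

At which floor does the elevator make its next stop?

Current floor: 3, direction: down
Requests above: [4, 5, 6]
Requests below: [1, 2]
Moving down and requests lie below → nearest below is max([1, 2]) = 2

Answer: 2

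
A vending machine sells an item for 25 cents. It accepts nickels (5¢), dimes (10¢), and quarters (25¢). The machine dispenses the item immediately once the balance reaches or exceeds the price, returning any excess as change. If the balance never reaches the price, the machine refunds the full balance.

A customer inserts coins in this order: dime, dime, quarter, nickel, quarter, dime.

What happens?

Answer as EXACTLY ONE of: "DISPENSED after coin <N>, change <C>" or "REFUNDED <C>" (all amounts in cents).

Answer: DISPENSED after coin 3, change 20

Derivation:
Price: 25¢
Coin 1 (dime, 10¢): balance = 10¢
Coin 2 (dime, 10¢): balance = 20¢
Coin 3 (quarter, 25¢): balance = 45¢
  → balance >= price → DISPENSE, change = 45 - 25 = 20¢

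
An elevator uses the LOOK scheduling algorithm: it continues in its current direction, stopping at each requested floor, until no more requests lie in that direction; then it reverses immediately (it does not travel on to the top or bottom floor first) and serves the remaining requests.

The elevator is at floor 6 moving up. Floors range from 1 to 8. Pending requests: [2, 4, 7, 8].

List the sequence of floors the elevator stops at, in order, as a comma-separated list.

Current: 6, moving UP
Serve above first (ascending): [7, 8]
Then reverse, serve below (descending): [4, 2]

Answer: 7, 8, 4, 2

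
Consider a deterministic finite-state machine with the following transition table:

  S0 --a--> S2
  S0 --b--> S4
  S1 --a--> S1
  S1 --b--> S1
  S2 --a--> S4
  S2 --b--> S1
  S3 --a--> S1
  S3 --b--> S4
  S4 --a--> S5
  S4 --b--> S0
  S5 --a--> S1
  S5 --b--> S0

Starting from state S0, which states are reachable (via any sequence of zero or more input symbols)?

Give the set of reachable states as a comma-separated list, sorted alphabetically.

Answer: S0, S1, S2, S4, S5

Derivation:
BFS from S0:
  visit S0: S0--a-->S2 (new), S0--b-->S4 (new)
  visit S2: S2--a-->S4 (seen), S2--b-->S1 (new)
  visit S4: S4--a-->S5 (new), S4--b-->S0 (seen)
  visit S1: S1--a-->S1 (seen), S1--b-->S1 (seen)
  visit S5: S5--a-->S1 (seen), S5--b-->S0 (seen)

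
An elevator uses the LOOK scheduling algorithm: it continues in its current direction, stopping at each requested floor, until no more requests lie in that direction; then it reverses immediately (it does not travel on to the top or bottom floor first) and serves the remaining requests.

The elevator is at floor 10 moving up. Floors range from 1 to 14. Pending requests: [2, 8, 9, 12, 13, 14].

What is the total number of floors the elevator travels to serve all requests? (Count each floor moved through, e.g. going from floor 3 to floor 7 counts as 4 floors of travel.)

Answer: 16

Derivation:
Start at floor 10 moving up, LOOK stop order: [12, 13, 14, 9, 8, 2]
  10 → 12: |12-10| = 2, total = 2
  12 → 13: |13-12| = 1, total = 3
  13 → 14: |14-13| = 1, total = 4
  14 → 9: |9-14| = 5, total = 9
  9 → 8: |8-9| = 1, total = 10
  8 → 2: |2-8| = 6, total = 16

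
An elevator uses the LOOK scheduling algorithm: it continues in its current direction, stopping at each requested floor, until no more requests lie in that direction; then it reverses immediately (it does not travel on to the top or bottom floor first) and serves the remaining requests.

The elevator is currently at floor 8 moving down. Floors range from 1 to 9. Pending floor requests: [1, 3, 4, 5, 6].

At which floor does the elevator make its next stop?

Answer: 6

Derivation:
Current floor: 8, direction: down
Requests above: []
Requests below: [1, 3, 4, 5, 6]
Moving down and requests lie below → nearest below is max([1, 3, 4, 5, 6]) = 6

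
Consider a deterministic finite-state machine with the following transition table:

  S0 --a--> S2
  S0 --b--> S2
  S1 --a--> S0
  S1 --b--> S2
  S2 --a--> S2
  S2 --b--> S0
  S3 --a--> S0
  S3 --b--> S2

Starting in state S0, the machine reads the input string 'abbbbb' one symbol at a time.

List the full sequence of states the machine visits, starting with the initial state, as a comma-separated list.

Start: S0
  read 'a': S0 --a--> S2
  read 'b': S2 --b--> S0
  read 'b': S0 --b--> S2
  read 'b': S2 --b--> S0
  read 'b': S0 --b--> S2
  read 'b': S2 --b--> S0

Answer: S0, S2, S0, S2, S0, S2, S0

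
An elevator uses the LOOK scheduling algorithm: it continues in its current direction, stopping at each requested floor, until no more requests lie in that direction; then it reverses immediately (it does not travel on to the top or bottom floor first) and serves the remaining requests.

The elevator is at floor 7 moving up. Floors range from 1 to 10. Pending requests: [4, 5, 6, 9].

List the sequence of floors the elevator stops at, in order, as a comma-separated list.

Current: 7, moving UP
Serve above first (ascending): [9]
Then reverse, serve below (descending): [6, 5, 4]

Answer: 9, 6, 5, 4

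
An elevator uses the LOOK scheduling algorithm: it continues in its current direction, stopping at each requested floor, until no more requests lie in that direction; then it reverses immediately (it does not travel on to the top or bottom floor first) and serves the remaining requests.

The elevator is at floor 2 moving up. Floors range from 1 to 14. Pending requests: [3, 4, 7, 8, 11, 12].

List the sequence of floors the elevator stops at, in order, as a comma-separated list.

Current: 2, moving UP
Serve above first (ascending): [3, 4, 7, 8, 11, 12]
Then reverse, serve below (descending): []

Answer: 3, 4, 7, 8, 11, 12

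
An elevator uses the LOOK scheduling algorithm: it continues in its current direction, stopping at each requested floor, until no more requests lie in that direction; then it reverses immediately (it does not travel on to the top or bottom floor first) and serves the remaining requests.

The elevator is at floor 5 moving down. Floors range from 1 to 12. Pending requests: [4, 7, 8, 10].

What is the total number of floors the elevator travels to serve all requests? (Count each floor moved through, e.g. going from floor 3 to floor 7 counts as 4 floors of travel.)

Answer: 7

Derivation:
Start at floor 5 moving down, LOOK stop order: [4, 7, 8, 10]
  5 → 4: |4-5| = 1, total = 1
  4 → 7: |7-4| = 3, total = 4
  7 → 8: |8-7| = 1, total = 5
  8 → 10: |10-8| = 2, total = 7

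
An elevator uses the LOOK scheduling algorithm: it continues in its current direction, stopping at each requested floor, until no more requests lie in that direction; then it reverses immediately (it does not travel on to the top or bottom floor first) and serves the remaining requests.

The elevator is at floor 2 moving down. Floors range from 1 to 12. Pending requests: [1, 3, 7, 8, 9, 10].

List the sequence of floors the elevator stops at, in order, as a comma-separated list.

Answer: 1, 3, 7, 8, 9, 10

Derivation:
Current: 2, moving DOWN
Serve below first (descending): [1]
Then reverse, serve above (ascending): [3, 7, 8, 9, 10]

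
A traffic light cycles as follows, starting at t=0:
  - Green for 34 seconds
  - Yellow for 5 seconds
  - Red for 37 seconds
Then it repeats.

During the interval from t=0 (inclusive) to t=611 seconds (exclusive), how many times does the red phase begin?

Cycle = 34+5+37 = 76s
red phase starts at t = k*76 + 39 for k=0,1,2,...
Need k*76+39 < 611 → k < 7.526
k ∈ {0, ..., 7} → 8 starts

Answer: 8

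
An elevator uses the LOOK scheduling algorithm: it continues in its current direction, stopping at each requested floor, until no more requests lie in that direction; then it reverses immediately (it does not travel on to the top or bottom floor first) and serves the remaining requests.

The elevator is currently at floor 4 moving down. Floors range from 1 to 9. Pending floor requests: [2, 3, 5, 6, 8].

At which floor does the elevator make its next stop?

Answer: 3

Derivation:
Current floor: 4, direction: down
Requests above: [5, 6, 8]
Requests below: [2, 3]
Moving down and requests lie below → nearest below is max([2, 3]) = 3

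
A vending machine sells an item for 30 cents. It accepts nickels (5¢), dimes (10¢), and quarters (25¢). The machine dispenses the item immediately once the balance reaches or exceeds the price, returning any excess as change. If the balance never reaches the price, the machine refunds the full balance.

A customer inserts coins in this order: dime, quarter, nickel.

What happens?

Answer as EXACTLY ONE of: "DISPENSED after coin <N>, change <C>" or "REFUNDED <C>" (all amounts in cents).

Price: 30¢
Coin 1 (dime, 10¢): balance = 10¢
Coin 2 (quarter, 25¢): balance = 35¢
  → balance >= price → DISPENSE, change = 35 - 30 = 5¢

Answer: DISPENSED after coin 2, change 5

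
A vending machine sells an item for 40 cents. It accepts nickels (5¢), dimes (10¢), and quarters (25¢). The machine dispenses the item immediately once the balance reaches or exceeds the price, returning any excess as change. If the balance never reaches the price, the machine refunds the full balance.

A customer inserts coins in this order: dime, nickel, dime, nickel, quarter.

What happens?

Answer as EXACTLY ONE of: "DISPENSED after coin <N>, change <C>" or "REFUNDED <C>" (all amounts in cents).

Price: 40¢
Coin 1 (dime, 10¢): balance = 10¢
Coin 2 (nickel, 5¢): balance = 15¢
Coin 3 (dime, 10¢): balance = 25¢
Coin 4 (nickel, 5¢): balance = 30¢
Coin 5 (quarter, 25¢): balance = 55¢
  → balance >= price → DISPENSE, change = 55 - 40 = 15¢

Answer: DISPENSED after coin 5, change 15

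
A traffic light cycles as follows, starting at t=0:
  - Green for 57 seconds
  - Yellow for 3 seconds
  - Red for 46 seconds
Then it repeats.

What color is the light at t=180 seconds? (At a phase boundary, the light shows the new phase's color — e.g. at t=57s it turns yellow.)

Cycle length = 57 + 3 + 46 = 106s
t = 180, phase_t = 180 mod 106 = 74
74 >= 60 → RED

Answer: red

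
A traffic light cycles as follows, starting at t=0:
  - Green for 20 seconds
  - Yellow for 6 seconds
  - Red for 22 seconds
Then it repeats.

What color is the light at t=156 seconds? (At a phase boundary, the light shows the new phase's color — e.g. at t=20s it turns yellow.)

Answer: green

Derivation:
Cycle length = 20 + 6 + 22 = 48s
t = 156, phase_t = 156 mod 48 = 12
12 < 20 (green end) → GREEN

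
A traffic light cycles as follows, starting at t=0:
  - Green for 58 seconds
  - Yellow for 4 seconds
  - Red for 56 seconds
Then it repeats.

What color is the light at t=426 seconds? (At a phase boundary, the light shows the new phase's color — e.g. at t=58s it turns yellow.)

Cycle length = 58 + 4 + 56 = 118s
t = 426, phase_t = 426 mod 118 = 72
72 >= 62 → RED

Answer: red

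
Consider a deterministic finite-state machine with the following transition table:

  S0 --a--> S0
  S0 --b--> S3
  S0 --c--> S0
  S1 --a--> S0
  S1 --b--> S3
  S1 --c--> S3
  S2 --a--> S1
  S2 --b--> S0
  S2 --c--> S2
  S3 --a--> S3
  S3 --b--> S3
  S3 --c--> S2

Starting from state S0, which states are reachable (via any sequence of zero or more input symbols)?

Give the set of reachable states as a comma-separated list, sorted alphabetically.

Answer: S0, S1, S2, S3

Derivation:
BFS from S0:
  visit S0: S0--a-->S0 (seen), S0--b-->S3 (new), S0--c-->S0 (seen)
  visit S3: S3--a-->S3 (seen), S3--b-->S3 (seen), S3--c-->S2 (new)
  visit S2: S2--a-->S1 (new), S2--b-->S0 (seen), S2--c-->S2 (seen)
  visit S1: S1--a-->S0 (seen), S1--b-->S3 (seen), S1--c-->S3 (seen)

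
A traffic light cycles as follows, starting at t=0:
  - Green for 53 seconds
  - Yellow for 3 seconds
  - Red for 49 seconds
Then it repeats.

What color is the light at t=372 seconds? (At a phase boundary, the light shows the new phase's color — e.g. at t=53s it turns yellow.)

Cycle length = 53 + 3 + 49 = 105s
t = 372, phase_t = 372 mod 105 = 57
57 >= 56 → RED

Answer: red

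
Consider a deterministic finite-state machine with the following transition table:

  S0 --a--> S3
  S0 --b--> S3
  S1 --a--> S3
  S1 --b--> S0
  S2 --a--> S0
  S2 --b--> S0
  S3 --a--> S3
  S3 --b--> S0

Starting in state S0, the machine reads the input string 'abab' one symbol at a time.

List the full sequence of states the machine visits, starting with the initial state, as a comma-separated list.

Start: S0
  read 'a': S0 --a--> S3
  read 'b': S3 --b--> S0
  read 'a': S0 --a--> S3
  read 'b': S3 --b--> S0

Answer: S0, S3, S0, S3, S0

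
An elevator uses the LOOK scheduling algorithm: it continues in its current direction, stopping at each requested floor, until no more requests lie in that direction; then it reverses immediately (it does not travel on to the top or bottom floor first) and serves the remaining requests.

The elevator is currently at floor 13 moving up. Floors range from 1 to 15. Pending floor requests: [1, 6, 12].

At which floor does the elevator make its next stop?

Answer: 12

Derivation:
Current floor: 13, direction: up
Requests above: []
Requests below: [1, 6, 12]
Moving up but no requests above → reverse; nearest below is max([1, 6, 12]) = 12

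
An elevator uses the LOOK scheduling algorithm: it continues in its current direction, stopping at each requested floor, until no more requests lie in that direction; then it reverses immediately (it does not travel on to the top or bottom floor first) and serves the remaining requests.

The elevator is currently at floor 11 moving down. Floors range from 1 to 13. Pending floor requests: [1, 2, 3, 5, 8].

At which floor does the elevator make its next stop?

Current floor: 11, direction: down
Requests above: []
Requests below: [1, 2, 3, 5, 8]
Moving down and requests lie below → nearest below is max([1, 2, 3, 5, 8]) = 8

Answer: 8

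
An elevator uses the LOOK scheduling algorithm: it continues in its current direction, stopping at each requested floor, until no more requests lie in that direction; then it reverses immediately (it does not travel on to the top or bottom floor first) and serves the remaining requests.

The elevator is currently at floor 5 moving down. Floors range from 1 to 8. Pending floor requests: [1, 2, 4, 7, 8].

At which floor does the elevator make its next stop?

Answer: 4

Derivation:
Current floor: 5, direction: down
Requests above: [7, 8]
Requests below: [1, 2, 4]
Moving down and requests lie below → nearest below is max([1, 2, 4]) = 4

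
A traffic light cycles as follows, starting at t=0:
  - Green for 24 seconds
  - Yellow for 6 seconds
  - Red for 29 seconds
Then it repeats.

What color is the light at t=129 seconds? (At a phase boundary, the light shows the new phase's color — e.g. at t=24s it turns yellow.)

Answer: green

Derivation:
Cycle length = 24 + 6 + 29 = 59s
t = 129, phase_t = 129 mod 59 = 11
11 < 24 (green end) → GREEN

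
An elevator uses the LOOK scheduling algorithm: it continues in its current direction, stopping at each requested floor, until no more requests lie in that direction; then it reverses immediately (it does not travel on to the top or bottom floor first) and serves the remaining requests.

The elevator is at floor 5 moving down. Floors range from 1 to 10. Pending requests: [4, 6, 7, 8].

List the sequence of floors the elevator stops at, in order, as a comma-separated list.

Answer: 4, 6, 7, 8

Derivation:
Current: 5, moving DOWN
Serve below first (descending): [4]
Then reverse, serve above (ascending): [6, 7, 8]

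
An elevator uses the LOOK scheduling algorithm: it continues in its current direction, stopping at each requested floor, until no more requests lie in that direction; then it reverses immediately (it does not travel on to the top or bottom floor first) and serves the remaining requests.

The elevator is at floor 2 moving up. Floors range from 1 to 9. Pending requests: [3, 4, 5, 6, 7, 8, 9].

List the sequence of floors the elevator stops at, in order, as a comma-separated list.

Current: 2, moving UP
Serve above first (ascending): [3, 4, 5, 6, 7, 8, 9]
Then reverse, serve below (descending): []

Answer: 3, 4, 5, 6, 7, 8, 9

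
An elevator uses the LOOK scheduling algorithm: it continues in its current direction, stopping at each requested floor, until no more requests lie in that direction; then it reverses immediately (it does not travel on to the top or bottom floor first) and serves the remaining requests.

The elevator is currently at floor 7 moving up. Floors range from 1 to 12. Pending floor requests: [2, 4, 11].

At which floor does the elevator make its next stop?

Answer: 11

Derivation:
Current floor: 7, direction: up
Requests above: [11]
Requests below: [2, 4]
Moving up and requests lie above → nearest above is min([11]) = 11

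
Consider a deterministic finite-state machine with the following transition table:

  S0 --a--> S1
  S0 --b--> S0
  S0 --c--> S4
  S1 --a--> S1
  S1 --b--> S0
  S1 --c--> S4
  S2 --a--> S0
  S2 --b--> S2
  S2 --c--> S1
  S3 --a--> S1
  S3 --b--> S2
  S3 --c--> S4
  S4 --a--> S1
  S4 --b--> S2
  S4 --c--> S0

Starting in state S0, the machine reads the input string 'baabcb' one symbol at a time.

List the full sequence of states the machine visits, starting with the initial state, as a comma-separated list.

Start: S0
  read 'b': S0 --b--> S0
  read 'a': S0 --a--> S1
  read 'a': S1 --a--> S1
  read 'b': S1 --b--> S0
  read 'c': S0 --c--> S4
  read 'b': S4 --b--> S2

Answer: S0, S0, S1, S1, S0, S4, S2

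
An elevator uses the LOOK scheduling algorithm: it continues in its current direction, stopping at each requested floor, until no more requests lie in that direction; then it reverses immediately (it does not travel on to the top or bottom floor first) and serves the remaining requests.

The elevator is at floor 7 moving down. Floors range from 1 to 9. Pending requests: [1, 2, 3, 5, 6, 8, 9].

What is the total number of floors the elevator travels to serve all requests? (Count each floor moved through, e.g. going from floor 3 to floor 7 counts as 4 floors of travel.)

Start at floor 7 moving down, LOOK stop order: [6, 5, 3, 2, 1, 8, 9]
  7 → 6: |6-7| = 1, total = 1
  6 → 5: |5-6| = 1, total = 2
  5 → 3: |3-5| = 2, total = 4
  3 → 2: |2-3| = 1, total = 5
  2 → 1: |1-2| = 1, total = 6
  1 → 8: |8-1| = 7, total = 13
  8 → 9: |9-8| = 1, total = 14

Answer: 14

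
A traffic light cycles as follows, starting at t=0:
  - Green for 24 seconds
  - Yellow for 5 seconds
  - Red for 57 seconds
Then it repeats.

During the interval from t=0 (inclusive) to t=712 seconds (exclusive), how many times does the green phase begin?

Answer: 9

Derivation:
Cycle = 24+5+57 = 86s
green phase starts at t = k*86 + 0 for k=0,1,2,...
Need k*86+0 < 712 → k < 8.279
k ∈ {0, ..., 8} → 9 starts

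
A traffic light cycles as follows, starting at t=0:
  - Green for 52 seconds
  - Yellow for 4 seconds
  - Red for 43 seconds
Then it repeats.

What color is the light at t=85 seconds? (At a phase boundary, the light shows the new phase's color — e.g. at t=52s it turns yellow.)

Cycle length = 52 + 4 + 43 = 99s
t = 85, phase_t = 85 mod 99 = 85
85 >= 56 → RED

Answer: red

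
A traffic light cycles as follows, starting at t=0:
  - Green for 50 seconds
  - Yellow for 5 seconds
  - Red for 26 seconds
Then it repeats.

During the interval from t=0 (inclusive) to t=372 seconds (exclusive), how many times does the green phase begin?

Cycle = 50+5+26 = 81s
green phase starts at t = k*81 + 0 for k=0,1,2,...
Need k*81+0 < 372 → k < 4.593
k ∈ {0, ..., 4} → 5 starts

Answer: 5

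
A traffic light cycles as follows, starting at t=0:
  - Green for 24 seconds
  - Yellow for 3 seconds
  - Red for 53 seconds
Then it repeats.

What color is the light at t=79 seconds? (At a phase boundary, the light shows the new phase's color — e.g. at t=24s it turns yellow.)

Cycle length = 24 + 3 + 53 = 80s
t = 79, phase_t = 79 mod 80 = 79
79 >= 27 → RED

Answer: red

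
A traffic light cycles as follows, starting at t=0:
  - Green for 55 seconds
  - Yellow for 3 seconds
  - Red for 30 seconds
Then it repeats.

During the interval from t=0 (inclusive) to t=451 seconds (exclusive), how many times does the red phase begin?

Answer: 5

Derivation:
Cycle = 55+3+30 = 88s
red phase starts at t = k*88 + 58 for k=0,1,2,...
Need k*88+58 < 451 → k < 4.466
k ∈ {0, ..., 4} → 5 starts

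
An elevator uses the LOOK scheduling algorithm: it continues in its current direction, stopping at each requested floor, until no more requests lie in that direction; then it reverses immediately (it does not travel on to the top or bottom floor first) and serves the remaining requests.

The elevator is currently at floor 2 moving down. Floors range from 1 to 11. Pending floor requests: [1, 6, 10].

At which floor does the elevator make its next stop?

Current floor: 2, direction: down
Requests above: [6, 10]
Requests below: [1]
Moving down and requests lie below → nearest below is max([1]) = 1

Answer: 1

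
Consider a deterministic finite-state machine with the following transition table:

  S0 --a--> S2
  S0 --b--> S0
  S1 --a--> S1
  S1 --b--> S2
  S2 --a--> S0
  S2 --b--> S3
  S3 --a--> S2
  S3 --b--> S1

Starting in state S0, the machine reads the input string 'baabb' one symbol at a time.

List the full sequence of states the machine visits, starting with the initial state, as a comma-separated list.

Answer: S0, S0, S2, S0, S0, S0

Derivation:
Start: S0
  read 'b': S0 --b--> S0
  read 'a': S0 --a--> S2
  read 'a': S2 --a--> S0
  read 'b': S0 --b--> S0
  read 'b': S0 --b--> S0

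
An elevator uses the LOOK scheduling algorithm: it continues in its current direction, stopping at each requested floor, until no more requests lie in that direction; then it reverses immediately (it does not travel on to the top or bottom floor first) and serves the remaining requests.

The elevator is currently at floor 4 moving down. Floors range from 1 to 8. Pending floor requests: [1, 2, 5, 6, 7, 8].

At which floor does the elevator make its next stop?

Answer: 2

Derivation:
Current floor: 4, direction: down
Requests above: [5, 6, 7, 8]
Requests below: [1, 2]
Moving down and requests lie below → nearest below is max([1, 2]) = 2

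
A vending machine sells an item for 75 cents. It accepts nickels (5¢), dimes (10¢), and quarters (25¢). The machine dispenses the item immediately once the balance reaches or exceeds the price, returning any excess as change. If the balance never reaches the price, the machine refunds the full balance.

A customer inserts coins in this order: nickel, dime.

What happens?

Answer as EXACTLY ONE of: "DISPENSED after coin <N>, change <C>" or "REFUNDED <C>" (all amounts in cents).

Answer: REFUNDED 15

Derivation:
Price: 75¢
Coin 1 (nickel, 5¢): balance = 5¢
Coin 2 (dime, 10¢): balance = 15¢
All coins inserted, balance 15¢ < price 75¢ → REFUND 15¢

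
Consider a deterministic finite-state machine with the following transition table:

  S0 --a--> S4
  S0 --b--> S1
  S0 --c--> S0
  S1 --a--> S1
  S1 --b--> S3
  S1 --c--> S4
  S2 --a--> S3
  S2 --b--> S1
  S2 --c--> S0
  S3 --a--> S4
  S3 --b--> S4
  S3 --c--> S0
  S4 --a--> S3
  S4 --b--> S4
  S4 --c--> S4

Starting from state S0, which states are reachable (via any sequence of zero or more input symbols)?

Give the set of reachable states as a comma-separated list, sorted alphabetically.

Answer: S0, S1, S3, S4

Derivation:
BFS from S0:
  visit S0: S0--a-->S4 (new), S0--b-->S1 (new), S0--c-->S0 (seen)
  visit S4: S4--a-->S3 (new), S4--b-->S4 (seen), S4--c-->S4 (seen)
  visit S1: S1--a-->S1 (seen), S1--b-->S3 (seen), S1--c-->S4 (seen)
  visit S3: S3--a-->S4 (seen), S3--b-->S4 (seen), S3--c-->S0 (seen)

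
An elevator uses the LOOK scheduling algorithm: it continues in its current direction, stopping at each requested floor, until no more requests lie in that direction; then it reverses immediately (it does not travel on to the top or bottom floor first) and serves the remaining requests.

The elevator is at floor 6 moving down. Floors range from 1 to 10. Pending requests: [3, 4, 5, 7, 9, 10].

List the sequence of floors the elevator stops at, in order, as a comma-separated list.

Current: 6, moving DOWN
Serve below first (descending): [5, 4, 3]
Then reverse, serve above (ascending): [7, 9, 10]

Answer: 5, 4, 3, 7, 9, 10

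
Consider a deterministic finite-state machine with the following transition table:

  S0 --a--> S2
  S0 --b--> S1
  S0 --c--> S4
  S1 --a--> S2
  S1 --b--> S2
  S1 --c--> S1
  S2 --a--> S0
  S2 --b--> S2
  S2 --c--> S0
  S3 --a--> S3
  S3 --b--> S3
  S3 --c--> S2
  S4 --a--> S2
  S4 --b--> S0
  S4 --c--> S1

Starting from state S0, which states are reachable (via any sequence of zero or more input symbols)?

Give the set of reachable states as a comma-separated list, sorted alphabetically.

BFS from S0:
  visit S0: S0--a-->S2 (new), S0--b-->S1 (new), S0--c-->S4 (new)
  visit S2: S2--a-->S0 (seen), S2--b-->S2 (seen), S2--c-->S0 (seen)
  visit S1: S1--a-->S2 (seen), S1--b-->S2 (seen), S1--c-->S1 (seen)
  visit S4: S4--a-->S2 (seen), S4--b-->S0 (seen), S4--c-->S1 (seen)

Answer: S0, S1, S2, S4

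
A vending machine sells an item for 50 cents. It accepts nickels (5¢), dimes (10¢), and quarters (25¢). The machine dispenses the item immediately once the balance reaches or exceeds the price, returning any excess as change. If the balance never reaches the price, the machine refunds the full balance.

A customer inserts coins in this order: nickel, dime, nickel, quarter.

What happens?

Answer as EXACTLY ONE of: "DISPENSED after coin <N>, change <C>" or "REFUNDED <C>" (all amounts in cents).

Answer: REFUNDED 45

Derivation:
Price: 50¢
Coin 1 (nickel, 5¢): balance = 5¢
Coin 2 (dime, 10¢): balance = 15¢
Coin 3 (nickel, 5¢): balance = 20¢
Coin 4 (quarter, 25¢): balance = 45¢
All coins inserted, balance 45¢ < price 50¢ → REFUND 45¢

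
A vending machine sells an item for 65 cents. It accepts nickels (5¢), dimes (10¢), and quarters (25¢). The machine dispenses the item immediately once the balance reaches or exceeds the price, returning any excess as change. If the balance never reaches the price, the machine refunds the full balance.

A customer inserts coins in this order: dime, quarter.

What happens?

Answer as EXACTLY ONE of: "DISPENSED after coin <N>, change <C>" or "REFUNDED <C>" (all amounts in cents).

Answer: REFUNDED 35

Derivation:
Price: 65¢
Coin 1 (dime, 10¢): balance = 10¢
Coin 2 (quarter, 25¢): balance = 35¢
All coins inserted, balance 35¢ < price 65¢ → REFUND 35¢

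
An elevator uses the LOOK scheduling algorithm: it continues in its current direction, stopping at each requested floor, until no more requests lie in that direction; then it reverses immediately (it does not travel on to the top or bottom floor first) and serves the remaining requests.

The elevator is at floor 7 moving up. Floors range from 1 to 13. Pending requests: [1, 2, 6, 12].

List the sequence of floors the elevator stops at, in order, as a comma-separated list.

Current: 7, moving UP
Serve above first (ascending): [12]
Then reverse, serve below (descending): [6, 2, 1]

Answer: 12, 6, 2, 1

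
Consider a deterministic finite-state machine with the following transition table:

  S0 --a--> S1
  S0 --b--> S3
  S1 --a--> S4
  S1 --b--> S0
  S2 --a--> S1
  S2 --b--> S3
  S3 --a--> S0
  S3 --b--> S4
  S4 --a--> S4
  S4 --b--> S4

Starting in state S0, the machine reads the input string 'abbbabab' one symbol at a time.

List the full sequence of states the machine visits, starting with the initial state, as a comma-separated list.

Answer: S0, S1, S0, S3, S4, S4, S4, S4, S4

Derivation:
Start: S0
  read 'a': S0 --a--> S1
  read 'b': S1 --b--> S0
  read 'b': S0 --b--> S3
  read 'b': S3 --b--> S4
  read 'a': S4 --a--> S4
  read 'b': S4 --b--> S4
  read 'a': S4 --a--> S4
  read 'b': S4 --b--> S4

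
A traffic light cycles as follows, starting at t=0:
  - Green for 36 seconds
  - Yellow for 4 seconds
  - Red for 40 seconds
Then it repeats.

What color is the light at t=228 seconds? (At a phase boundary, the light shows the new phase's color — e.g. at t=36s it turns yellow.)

Answer: red

Derivation:
Cycle length = 36 + 4 + 40 = 80s
t = 228, phase_t = 228 mod 80 = 68
68 >= 40 → RED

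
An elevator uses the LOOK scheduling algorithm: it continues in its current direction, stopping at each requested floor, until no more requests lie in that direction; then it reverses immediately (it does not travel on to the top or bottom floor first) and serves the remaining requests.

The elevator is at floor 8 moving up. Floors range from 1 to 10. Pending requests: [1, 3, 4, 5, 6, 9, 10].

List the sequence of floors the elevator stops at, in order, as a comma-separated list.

Current: 8, moving UP
Serve above first (ascending): [9, 10]
Then reverse, serve below (descending): [6, 5, 4, 3, 1]

Answer: 9, 10, 6, 5, 4, 3, 1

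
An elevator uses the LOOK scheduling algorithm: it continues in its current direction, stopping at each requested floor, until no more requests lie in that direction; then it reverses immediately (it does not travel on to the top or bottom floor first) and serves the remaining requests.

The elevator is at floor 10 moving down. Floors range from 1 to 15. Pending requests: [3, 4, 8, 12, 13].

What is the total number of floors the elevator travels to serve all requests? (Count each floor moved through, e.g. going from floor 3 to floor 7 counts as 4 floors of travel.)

Start at floor 10 moving down, LOOK stop order: [8, 4, 3, 12, 13]
  10 → 8: |8-10| = 2, total = 2
  8 → 4: |4-8| = 4, total = 6
  4 → 3: |3-4| = 1, total = 7
  3 → 12: |12-3| = 9, total = 16
  12 → 13: |13-12| = 1, total = 17

Answer: 17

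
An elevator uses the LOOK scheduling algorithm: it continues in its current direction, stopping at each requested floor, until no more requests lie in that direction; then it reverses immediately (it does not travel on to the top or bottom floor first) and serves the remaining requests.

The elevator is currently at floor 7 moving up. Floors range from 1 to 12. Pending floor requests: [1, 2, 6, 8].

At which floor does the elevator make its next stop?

Current floor: 7, direction: up
Requests above: [8]
Requests below: [1, 2, 6]
Moving up and requests lie above → nearest above is min([8]) = 8

Answer: 8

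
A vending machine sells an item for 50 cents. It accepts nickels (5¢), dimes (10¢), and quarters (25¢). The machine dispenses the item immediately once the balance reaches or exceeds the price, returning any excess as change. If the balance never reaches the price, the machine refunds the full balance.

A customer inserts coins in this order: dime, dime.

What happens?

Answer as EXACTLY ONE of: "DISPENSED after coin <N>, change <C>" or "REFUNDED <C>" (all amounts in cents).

Price: 50¢
Coin 1 (dime, 10¢): balance = 10¢
Coin 2 (dime, 10¢): balance = 20¢
All coins inserted, balance 20¢ < price 50¢ → REFUND 20¢

Answer: REFUNDED 20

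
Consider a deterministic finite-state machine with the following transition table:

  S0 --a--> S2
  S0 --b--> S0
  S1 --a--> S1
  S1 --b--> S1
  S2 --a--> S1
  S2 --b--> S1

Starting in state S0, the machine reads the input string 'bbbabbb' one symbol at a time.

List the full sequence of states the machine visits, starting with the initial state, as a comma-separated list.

Start: S0
  read 'b': S0 --b--> S0
  read 'b': S0 --b--> S0
  read 'b': S0 --b--> S0
  read 'a': S0 --a--> S2
  read 'b': S2 --b--> S1
  read 'b': S1 --b--> S1
  read 'b': S1 --b--> S1

Answer: S0, S0, S0, S0, S2, S1, S1, S1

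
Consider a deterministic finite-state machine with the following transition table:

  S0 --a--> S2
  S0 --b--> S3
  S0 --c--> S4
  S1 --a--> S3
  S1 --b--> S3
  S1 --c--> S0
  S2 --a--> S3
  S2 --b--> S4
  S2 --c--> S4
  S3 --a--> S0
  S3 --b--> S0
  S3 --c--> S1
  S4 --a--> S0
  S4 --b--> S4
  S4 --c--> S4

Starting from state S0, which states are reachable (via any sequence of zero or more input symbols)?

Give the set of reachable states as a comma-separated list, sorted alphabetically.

Answer: S0, S1, S2, S3, S4

Derivation:
BFS from S0:
  visit S0: S0--a-->S2 (new), S0--b-->S3 (new), S0--c-->S4 (new)
  visit S2: S2--a-->S3 (seen), S2--b-->S4 (seen), S2--c-->S4 (seen)
  visit S3: S3--a-->S0 (seen), S3--b-->S0 (seen), S3--c-->S1 (new)
  visit S4: S4--a-->S0 (seen), S4--b-->S4 (seen), S4--c-->S4 (seen)
  visit S1: S1--a-->S3 (seen), S1--b-->S3 (seen), S1--c-->S0 (seen)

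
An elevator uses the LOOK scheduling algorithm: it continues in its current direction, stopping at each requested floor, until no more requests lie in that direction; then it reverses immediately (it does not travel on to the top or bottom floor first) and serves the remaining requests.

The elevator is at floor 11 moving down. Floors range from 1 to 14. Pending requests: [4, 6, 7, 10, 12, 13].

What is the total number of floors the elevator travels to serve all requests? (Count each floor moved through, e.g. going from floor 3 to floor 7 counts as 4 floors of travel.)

Answer: 16

Derivation:
Start at floor 11 moving down, LOOK stop order: [10, 7, 6, 4, 12, 13]
  11 → 10: |10-11| = 1, total = 1
  10 → 7: |7-10| = 3, total = 4
  7 → 6: |6-7| = 1, total = 5
  6 → 4: |4-6| = 2, total = 7
  4 → 12: |12-4| = 8, total = 15
  12 → 13: |13-12| = 1, total = 16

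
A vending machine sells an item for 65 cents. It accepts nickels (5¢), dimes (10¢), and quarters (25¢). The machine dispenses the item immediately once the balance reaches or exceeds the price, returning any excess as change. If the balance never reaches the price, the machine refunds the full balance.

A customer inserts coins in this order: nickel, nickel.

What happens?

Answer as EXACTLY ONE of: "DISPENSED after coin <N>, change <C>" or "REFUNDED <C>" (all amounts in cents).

Price: 65¢
Coin 1 (nickel, 5¢): balance = 5¢
Coin 2 (nickel, 5¢): balance = 10¢
All coins inserted, balance 10¢ < price 65¢ → REFUND 10¢

Answer: REFUNDED 10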